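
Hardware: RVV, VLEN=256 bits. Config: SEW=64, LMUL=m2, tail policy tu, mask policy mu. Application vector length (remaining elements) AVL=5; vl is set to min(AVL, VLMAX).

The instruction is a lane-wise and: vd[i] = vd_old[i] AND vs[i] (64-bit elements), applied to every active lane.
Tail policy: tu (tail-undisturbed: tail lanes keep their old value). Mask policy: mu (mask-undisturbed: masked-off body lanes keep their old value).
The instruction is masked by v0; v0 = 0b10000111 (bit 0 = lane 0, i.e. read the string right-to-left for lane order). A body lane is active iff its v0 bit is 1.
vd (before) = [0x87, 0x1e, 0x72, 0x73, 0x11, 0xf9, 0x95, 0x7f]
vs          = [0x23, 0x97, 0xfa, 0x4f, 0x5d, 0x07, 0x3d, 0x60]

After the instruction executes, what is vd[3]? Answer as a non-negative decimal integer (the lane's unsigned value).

VLMAX = (256 × 2) / 64 = 8 lanes
vl = min(AVL, VLMAX) = min(5, 8) = 5
lane  0: and(0x87,0x23) ⇒ 0x03
lane  1: and(0x1e,0x97) ⇒ 0x16
lane  2: and(0x72,0xfa) ⇒ 0x72
lane  3: mask-off/keep ⇒ 0x73
lane  4: mask-off/keep ⇒ 0x11
lane  5: tail/keep ⇒ 0xf9
lane  6: tail/keep ⇒ 0x95
lane  7: tail/keep ⇒ 0x7f

vd[3] = 115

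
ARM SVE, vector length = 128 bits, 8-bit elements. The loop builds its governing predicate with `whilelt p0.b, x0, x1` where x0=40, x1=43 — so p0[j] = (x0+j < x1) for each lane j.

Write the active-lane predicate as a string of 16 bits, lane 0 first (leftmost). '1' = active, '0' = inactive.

predicate = 1110000000000000

lane count: 128 div 8 = 16
active while 40+j < 43, i.e. j ∈ [0,3) capped at 16 ⇒ 3
bits (lane 0 leftmost): 1110000000000000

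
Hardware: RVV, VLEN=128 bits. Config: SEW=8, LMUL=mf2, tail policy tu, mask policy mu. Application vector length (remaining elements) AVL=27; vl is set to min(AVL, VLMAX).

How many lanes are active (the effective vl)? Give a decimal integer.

VLMAX = (128 × 1/2) / 8 = 8 lanes
vl ← min(27, 8) = 8

vl = 8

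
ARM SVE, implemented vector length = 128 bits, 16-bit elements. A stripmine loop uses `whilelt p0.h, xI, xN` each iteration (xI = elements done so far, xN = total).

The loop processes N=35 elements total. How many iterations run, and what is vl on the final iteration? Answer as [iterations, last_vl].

[iterations, last_vl] = [5, 3]

register lanes = 128/16 = 8
iterations = ceil(35/8) = 5; final-pass vl = 3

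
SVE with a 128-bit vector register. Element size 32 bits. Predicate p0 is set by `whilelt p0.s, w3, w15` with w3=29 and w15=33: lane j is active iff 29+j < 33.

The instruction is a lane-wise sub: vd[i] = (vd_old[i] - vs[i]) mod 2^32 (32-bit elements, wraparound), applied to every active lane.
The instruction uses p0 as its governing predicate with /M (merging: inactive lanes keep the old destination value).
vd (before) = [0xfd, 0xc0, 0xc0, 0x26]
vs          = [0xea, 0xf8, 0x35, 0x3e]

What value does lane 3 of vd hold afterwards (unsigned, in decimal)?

vd[3] = 4294967272

lane count: 128 div 32 = 4
whilelt: lane j active iff 29+j < 33 → j < 4 → 4 active
lane  0: sub(0xfd,0xea) ⇒ 0x13
lane  1: sub(0xc0,0xf8) ⇒ 0xffffffc8
lane  2: sub(0xc0,0x35) ⇒ 0x8b
lane  3: sub(0x26,0x3e) ⇒ 0xffffffe8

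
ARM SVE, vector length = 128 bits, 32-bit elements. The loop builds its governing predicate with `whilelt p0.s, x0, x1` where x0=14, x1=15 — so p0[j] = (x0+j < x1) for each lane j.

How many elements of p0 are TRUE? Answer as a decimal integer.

lane count: 128 div 32 = 4
whilelt: lane j active iff 14+j < 15 → j < 1 → 1 active

vl = 1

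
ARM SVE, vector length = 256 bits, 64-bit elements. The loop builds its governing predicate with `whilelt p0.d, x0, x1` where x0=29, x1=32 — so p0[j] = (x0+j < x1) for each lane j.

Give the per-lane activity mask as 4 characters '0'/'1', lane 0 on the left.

256-bit reg / 64-bit elem → 4 lanes
whilelt: lane j active iff 29+j < 32 → j < 3 → 3 active
bits (lane 0 leftmost): 1110

predicate = 1110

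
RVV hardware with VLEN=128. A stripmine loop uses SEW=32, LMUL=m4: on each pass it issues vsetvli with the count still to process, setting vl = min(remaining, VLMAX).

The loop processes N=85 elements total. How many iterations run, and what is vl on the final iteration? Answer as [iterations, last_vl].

[iterations, last_vl] = [6, 5]

lanes per group: 128·4/32 = 16
N=85: ⌈85/16⌉ = 6 iters; last vl = 85 − 5×16 = 5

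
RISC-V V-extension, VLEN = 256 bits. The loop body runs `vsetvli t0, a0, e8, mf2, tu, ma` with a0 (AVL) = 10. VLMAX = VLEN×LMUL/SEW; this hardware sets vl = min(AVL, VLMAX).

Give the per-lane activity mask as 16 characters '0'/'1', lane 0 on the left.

VLMAX = VLEN×LMUL/SEW = 256×1/2/8 = 16
vl ← min(10, 16) = 10
bits (lane 0 leftmost): 1111111111000000

predicate = 1111111111000000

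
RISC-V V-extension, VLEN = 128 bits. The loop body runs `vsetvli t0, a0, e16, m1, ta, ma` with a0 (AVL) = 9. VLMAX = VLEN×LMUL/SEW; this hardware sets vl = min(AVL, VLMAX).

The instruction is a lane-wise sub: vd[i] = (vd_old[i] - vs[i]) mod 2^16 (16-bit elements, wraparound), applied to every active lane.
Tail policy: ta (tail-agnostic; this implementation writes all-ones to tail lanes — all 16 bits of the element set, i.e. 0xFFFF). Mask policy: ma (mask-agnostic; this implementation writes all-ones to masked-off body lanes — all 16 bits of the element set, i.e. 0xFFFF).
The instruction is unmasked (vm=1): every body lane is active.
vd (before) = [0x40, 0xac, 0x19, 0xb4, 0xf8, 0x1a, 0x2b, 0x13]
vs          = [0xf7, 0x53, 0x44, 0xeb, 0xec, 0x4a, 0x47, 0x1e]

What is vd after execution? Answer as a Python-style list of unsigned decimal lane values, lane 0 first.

vd = [65353, 89, 65493, 65481, 12, 65488, 65508, 65525]

lanes per group: 128·1/16 = 8
AVL=9 > VLMAX=8, so vl = 8
vd[0] sub(0x40,0xf7) -> 0xff49
vd[1] sub(0xac,0x53) -> 0x59
vd[2] sub(0x19,0x44) -> 0xffd5
vd[3] sub(0xb4,0xeb) -> 0xffc9
vd[4] sub(0xf8,0xec) -> 0x0c
vd[5] sub(0x1a,0x4a) -> 0xffd0
vd[6] sub(0x2b,0x47) -> 0xffe4
vd[7] sub(0x13,0x1e) -> 0xfff5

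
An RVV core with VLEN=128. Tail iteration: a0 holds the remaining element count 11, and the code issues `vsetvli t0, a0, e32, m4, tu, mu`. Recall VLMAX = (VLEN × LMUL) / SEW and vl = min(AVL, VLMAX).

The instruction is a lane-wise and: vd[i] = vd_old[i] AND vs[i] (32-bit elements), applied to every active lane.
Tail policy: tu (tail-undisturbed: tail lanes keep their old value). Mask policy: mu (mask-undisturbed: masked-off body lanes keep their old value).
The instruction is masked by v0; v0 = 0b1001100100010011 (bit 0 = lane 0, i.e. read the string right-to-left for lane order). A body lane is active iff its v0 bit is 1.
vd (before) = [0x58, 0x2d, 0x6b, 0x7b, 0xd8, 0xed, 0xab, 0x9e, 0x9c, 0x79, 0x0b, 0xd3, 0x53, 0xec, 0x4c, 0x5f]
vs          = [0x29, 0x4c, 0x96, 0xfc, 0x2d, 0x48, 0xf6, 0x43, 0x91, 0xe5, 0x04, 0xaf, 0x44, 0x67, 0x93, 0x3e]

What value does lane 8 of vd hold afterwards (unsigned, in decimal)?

vd[8] = 144

VLMAX = (128 × 4) / 32 = 16 lanes
AVL=11 ≤ VLMAX=16, so vl = 11
vd[0] and(0x58,0x29) -> 0x08
vd[1] and(0x2d,0x4c) -> 0x0c
vd[2] mask-off/keep -> 0x6b
vd[3] mask-off/keep -> 0x7b
vd[4] and(0xd8,0x2d) -> 0x08
vd[5] mask-off/keep -> 0xed
vd[6] mask-off/keep -> 0xab
vd[7] mask-off/keep -> 0x9e
vd[8] and(0x9c,0x91) -> 0x90
vd[9] mask-off/keep -> 0x79
vd[10] mask-off/keep -> 0x0b
vd[11] tail/keep -> 0xd3
vd[12] tail/keep -> 0x53
vd[13] tail/keep -> 0xec
vd[14] tail/keep -> 0x4c
vd[15] tail/keep -> 0x5f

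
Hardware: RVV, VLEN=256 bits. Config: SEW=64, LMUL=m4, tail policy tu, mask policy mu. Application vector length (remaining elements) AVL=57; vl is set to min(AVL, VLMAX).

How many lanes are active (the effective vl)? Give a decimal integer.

vl = 16

lanes per group: 256·4/64 = 16
AVL=57 > VLMAX=16, so vl = 16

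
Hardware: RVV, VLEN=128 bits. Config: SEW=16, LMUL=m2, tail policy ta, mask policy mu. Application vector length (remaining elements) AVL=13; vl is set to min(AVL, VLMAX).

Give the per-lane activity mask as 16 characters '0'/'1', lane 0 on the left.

predicate = 1111111111111000

VLMAX = (128 × 2) / 16 = 16 lanes
vl = min(AVL, VLMAX) = min(13, 16) = 13
bits (lane 0 leftmost): 1111111111111000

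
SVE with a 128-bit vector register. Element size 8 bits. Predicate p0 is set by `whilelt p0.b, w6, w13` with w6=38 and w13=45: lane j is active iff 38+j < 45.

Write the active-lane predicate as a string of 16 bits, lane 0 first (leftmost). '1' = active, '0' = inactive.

register lanes = 128/8 = 16
whilelt: lane j active iff 38+j < 45 → j < 7 → 7 active
bits (lane 0 leftmost): 1111111000000000

predicate = 1111111000000000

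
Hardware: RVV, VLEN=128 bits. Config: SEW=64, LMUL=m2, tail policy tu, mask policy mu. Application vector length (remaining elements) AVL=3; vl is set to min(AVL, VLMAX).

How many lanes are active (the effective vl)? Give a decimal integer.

lanes per group: 128·2/64 = 4
AVL=3 ≤ VLMAX=4, so vl = 3

vl = 3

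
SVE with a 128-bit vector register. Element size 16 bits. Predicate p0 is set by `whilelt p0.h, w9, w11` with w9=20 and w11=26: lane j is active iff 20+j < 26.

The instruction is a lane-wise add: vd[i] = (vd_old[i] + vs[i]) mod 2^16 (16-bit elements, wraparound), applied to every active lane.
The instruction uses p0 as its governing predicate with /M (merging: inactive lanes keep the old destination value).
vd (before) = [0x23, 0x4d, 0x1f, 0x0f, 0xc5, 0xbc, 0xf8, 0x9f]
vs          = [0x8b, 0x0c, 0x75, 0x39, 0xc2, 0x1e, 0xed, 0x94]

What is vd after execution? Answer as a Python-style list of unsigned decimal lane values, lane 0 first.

register lanes = 128/16 = 8
active while 20+j < 26, i.e. j ∈ [0,6) capped at 8 ⇒ 6
lane  0: add(0x23,0x8b) ⇒ 0xae
lane  1: add(0x4d,0x0c) ⇒ 0x59
lane  2: add(0x1f,0x75) ⇒ 0x94
lane  3: add(0x0f,0x39) ⇒ 0x48
lane  4: add(0xc5,0xc2) ⇒ 0x187
lane  5: add(0xbc,0x1e) ⇒ 0xda
lane  6: tail/keep ⇒ 0xf8
lane  7: tail/keep ⇒ 0x9f

vd = [174, 89, 148, 72, 391, 218, 248, 159]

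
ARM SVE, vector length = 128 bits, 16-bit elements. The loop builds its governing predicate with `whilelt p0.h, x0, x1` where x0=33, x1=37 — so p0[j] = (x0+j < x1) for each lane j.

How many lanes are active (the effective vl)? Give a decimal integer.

vl = 4

register lanes = 128/16 = 8
active while 33+j < 37, i.e. j ∈ [0,4) capped at 8 ⇒ 4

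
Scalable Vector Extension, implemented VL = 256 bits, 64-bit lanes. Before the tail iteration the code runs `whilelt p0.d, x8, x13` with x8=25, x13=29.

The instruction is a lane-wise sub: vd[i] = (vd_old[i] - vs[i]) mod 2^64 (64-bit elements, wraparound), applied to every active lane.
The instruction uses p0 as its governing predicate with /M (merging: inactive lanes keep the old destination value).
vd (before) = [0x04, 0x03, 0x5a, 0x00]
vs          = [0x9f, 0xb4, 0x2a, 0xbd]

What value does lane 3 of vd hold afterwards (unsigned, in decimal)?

register lanes = 256/64 = 4
active while 25+j < 29, i.e. j ∈ [0,4) capped at 4 ⇒ 4
lane  0: sub(0x04,0x9f) ⇒ 0xffffffffffffff65
lane  1: sub(0x03,0xb4) ⇒ 0xffffffffffffff4f
lane  2: sub(0x5a,0x2a) ⇒ 0x30
lane  3: sub(0x00,0xbd) ⇒ 0xffffffffffffff43

vd[3] = 18446744073709551427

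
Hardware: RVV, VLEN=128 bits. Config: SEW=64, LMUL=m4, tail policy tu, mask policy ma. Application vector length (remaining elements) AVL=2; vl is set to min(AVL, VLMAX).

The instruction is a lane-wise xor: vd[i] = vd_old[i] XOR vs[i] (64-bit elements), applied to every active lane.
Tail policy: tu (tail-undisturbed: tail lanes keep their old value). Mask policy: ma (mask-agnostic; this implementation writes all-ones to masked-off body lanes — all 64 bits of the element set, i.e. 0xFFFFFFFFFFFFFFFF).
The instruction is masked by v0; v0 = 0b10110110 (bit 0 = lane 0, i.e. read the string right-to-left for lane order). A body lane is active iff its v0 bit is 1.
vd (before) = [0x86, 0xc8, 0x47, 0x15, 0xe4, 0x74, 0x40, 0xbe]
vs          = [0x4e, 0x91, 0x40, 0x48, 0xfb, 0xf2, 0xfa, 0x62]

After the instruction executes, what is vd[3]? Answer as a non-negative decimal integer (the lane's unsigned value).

vd[3] = 21

VLMAX = (128 × 4) / 64 = 8 lanes
vl ← min(2, 8) = 2
[0] mask-off/ones = 0xffffffffffffffff
[1] xor(0xc8,0x91) = 0x59
[2] tail/keep = 0x47
[3] tail/keep = 0x15
[4] tail/keep = 0xe4
[5] tail/keep = 0x74
[6] tail/keep = 0x40
[7] tail/keep = 0xbe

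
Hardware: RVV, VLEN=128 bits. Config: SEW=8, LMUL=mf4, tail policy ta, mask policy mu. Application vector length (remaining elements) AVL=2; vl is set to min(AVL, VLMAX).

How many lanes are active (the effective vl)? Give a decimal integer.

VLMAX = VLEN×LMUL/SEW = 128×1/4/8 = 4
vl = min(AVL, VLMAX) = min(2, 4) = 2

vl = 2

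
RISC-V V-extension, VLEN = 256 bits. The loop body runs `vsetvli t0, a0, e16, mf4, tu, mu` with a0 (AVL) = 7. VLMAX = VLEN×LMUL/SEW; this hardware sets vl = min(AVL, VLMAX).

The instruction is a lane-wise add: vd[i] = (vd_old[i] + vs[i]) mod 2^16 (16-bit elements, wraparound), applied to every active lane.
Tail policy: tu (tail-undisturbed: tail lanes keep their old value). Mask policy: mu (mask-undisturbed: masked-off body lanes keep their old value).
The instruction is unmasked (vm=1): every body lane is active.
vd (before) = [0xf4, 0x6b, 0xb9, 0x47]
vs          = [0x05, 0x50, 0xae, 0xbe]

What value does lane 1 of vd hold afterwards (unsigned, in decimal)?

vd[1] = 187

lanes per group: 256·1/4/16 = 4
vl ← min(7, 4) = 4
vd[0] add(0xf4,0x05) -> 0xf9
vd[1] add(0x6b,0x50) -> 0xbb
vd[2] add(0xb9,0xae) -> 0x167
vd[3] add(0x47,0xbe) -> 0x105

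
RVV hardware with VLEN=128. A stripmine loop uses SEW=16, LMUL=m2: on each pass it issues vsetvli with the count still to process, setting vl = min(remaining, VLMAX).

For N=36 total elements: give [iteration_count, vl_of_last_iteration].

lanes per group: 128·2/16 = 16
36 elements at 16/iter → 3 passes, remainder 4 on the last

[iterations, last_vl] = [3, 4]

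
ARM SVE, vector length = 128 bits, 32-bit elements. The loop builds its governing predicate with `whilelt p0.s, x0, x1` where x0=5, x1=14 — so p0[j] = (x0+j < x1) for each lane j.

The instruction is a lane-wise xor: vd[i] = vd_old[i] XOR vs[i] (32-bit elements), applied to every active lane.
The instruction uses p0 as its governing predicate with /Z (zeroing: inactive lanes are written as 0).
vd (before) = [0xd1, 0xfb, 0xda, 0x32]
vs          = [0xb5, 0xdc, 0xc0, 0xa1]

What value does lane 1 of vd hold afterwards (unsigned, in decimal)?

lane count: 128 div 32 = 4
whilelt: lane j active iff 5+j < 14 → j < 9 → 4 active
[0] xor(0xd1,0xb5) = 0x64
[1] xor(0xfb,0xdc) = 0x27
[2] xor(0xda,0xc0) = 0x1a
[3] xor(0x32,0xa1) = 0x93

vd[1] = 39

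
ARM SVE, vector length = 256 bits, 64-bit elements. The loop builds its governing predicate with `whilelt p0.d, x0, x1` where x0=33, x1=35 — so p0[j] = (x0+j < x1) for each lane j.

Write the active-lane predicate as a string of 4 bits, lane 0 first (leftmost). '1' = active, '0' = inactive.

predicate = 1100

256-bit reg / 64-bit elem → 4 lanes
whilelt: lane j active iff 33+j < 35 → j < 2 → 2 active
bits (lane 0 leftmost): 1100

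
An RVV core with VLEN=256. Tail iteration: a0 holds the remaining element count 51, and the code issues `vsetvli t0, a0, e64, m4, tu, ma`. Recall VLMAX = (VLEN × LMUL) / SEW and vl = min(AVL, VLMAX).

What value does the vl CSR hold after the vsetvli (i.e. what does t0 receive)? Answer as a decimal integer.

VLMAX = (256 × 4) / 64 = 16 lanes
vl ← min(51, 16) = 16

vl = 16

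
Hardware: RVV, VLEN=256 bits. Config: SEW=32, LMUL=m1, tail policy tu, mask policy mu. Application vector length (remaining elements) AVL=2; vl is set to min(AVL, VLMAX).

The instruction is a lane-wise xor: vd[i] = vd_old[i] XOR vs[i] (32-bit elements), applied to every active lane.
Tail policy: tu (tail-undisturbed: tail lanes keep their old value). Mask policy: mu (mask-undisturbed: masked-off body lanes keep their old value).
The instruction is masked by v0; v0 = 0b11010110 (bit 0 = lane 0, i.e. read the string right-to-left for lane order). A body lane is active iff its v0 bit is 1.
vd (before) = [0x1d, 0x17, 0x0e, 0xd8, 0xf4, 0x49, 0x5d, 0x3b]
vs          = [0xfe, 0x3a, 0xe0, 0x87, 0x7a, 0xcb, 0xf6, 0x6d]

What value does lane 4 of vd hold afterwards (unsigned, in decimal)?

vd[4] = 244

lanes per group: 256·1/32 = 8
AVL=2 ≤ VLMAX=8, so vl = 2
  i=0: mask-off/keep → 29
  i=1: xor(0x17,0x3a) → 45
  i=2: tail/keep → 14
  i=3: tail/keep → 216
  i=4: tail/keep → 244
  i=5: tail/keep → 73
  i=6: tail/keep → 93
  i=7: tail/keep → 59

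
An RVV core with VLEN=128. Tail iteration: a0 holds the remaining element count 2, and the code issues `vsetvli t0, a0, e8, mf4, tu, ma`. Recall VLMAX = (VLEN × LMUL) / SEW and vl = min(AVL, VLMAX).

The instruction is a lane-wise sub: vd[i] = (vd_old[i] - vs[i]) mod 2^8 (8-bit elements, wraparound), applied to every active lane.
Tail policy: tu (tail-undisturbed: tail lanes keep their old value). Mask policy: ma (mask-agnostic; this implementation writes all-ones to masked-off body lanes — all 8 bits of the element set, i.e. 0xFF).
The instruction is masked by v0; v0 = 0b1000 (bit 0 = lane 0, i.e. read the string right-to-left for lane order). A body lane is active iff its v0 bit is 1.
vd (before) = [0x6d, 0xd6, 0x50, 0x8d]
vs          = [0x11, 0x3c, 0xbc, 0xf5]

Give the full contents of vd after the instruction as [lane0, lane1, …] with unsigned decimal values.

lanes per group: 128·1/4/8 = 4
AVL=2 ≤ VLMAX=4, so vl = 2
[0] mask-off/ones = 0xff
[1] mask-off/ones = 0xff
[2] tail/keep = 0x50
[3] tail/keep = 0x8d

vd = [255, 255, 80, 141]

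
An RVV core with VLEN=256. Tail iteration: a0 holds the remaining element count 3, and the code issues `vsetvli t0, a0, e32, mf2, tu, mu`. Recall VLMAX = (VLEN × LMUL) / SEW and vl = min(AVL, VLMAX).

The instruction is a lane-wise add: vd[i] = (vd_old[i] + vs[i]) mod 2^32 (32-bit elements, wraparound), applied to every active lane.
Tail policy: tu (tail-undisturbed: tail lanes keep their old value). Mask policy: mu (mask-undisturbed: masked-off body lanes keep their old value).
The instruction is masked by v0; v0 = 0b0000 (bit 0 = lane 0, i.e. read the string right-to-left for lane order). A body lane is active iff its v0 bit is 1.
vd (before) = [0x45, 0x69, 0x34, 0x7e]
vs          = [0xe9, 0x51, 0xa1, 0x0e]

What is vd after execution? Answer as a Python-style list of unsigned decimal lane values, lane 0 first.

vd = [69, 105, 52, 126]

VLMAX = (256 × 1/2) / 32 = 4 lanes
vl ← min(3, 4) = 3
vd[0] mask-off/keep -> 0x45
vd[1] mask-off/keep -> 0x69
vd[2] mask-off/keep -> 0x34
vd[3] tail/keep -> 0x7e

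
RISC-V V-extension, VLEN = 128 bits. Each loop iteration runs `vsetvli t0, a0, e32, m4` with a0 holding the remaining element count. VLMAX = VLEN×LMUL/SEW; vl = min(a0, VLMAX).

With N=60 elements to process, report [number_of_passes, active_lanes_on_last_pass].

lanes per group: 128·4/32 = 16
N=60: ⌈60/16⌉ = 4 iters; last vl = 60 − 3×16 = 12

[iterations, last_vl] = [4, 12]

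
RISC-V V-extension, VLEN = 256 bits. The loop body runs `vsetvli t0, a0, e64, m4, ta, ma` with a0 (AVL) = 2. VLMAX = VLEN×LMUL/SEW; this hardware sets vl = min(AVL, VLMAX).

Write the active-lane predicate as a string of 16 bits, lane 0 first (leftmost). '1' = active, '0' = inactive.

predicate = 1100000000000000

VLMAX = (256 × 4) / 64 = 16 lanes
AVL=2 ≤ VLMAX=16, so vl = 2
bits (lane 0 leftmost): 1100000000000000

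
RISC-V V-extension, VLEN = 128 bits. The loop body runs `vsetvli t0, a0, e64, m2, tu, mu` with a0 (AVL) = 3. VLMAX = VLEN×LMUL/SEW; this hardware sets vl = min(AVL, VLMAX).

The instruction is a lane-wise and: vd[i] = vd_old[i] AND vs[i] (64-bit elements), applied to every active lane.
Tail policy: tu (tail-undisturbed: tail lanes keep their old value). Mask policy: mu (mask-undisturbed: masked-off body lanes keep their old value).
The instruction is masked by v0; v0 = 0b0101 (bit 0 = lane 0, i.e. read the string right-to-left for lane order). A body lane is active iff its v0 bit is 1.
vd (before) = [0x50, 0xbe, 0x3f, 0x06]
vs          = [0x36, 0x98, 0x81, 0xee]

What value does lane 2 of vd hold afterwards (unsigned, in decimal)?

vd[2] = 1

lanes per group: 128·2/64 = 4
AVL=3 ≤ VLMAX=4, so vl = 3
lane  0: and(0x50,0x36) ⇒ 0x10
lane  1: mask-off/keep ⇒ 0xbe
lane  2: and(0x3f,0x81) ⇒ 0x01
lane  3: tail/keep ⇒ 0x06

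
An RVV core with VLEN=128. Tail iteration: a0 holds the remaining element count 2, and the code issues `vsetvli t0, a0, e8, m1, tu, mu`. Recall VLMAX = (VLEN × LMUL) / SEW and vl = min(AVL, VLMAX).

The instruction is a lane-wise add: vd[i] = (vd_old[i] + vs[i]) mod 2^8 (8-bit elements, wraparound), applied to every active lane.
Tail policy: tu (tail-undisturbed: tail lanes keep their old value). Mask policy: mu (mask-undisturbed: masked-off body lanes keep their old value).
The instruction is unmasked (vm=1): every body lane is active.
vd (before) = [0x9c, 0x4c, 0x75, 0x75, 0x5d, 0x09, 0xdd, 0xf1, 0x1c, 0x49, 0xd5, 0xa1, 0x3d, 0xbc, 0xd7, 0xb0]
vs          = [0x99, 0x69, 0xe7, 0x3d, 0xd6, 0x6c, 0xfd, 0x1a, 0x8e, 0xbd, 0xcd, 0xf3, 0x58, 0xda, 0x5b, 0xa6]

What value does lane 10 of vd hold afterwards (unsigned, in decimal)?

vd[10] = 213

VLMAX = (128 × 1) / 8 = 16 lanes
vl = min(AVL, VLMAX) = min(2, 16) = 2
  i=0: add(0x9c,0x99) → 53
  i=1: add(0x4c,0x69) → 181
  i=2: tail/keep → 117
  i=3: tail/keep → 117
  i=4: tail/keep → 93
  i=5: tail/keep → 9
  i=6: tail/keep → 221
  i=7: tail/keep → 241
  i=8: tail/keep → 28
  i=9: tail/keep → 73
  i=10: tail/keep → 213
  i=11: tail/keep → 161
  i=12: tail/keep → 61
  i=13: tail/keep → 188
  i=14: tail/keep → 215
  i=15: tail/keep → 176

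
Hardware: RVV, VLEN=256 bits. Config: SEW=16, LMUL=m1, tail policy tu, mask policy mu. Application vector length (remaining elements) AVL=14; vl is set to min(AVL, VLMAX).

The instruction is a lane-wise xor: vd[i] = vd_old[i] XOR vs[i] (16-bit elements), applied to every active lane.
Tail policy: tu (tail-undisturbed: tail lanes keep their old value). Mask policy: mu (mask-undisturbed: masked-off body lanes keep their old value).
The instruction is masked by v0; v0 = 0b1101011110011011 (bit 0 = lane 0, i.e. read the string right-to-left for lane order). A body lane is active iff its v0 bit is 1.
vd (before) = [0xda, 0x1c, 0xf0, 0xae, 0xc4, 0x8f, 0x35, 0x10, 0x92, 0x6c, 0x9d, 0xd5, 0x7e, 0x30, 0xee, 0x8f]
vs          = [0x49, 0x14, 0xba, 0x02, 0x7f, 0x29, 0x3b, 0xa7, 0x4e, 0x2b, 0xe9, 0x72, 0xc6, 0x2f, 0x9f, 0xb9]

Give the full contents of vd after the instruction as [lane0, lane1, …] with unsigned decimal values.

vd = [147, 8, 240, 172, 187, 143, 53, 183, 220, 71, 116, 213, 184, 48, 238, 143]

VLMAX = VLEN×LMUL/SEW = 256×1/16 = 16
vl ← min(14, 16) = 14
[0] xor(0xda,0x49) = 0x93
[1] xor(0x1c,0x14) = 0x08
[2] mask-off/keep = 0xf0
[3] xor(0xae,0x02) = 0xac
[4] xor(0xc4,0x7f) = 0xbb
[5] mask-off/keep = 0x8f
[6] mask-off/keep = 0x35
[7] xor(0x10,0xa7) = 0xb7
[8] xor(0x92,0x4e) = 0xdc
[9] xor(0x6c,0x2b) = 0x47
[10] xor(0x9d,0xe9) = 0x74
[11] mask-off/keep = 0xd5
[12] xor(0x7e,0xc6) = 0xb8
[13] mask-off/keep = 0x30
[14] tail/keep = 0xee
[15] tail/keep = 0x8f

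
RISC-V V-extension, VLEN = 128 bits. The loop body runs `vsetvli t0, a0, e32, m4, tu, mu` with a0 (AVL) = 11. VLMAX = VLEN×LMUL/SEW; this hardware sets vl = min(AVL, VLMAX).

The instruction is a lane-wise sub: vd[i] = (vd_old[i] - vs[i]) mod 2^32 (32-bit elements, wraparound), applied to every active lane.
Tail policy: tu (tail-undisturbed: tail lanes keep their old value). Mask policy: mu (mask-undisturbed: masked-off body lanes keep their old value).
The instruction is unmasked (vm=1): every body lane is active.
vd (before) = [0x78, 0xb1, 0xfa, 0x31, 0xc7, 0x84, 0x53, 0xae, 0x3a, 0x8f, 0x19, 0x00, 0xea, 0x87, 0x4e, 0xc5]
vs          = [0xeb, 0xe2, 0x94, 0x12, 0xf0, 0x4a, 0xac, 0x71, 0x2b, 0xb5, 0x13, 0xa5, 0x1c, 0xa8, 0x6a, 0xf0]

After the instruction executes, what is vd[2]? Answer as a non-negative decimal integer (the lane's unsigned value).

VLMAX = (128 × 4) / 32 = 16 lanes
AVL=11 ≤ VLMAX=16, so vl = 11
  i=0: sub(0x78,0xeb) → 4294967181
  i=1: sub(0xb1,0xe2) → 4294967247
  i=2: sub(0xfa,0x94) → 102
  i=3: sub(0x31,0x12) → 31
  i=4: sub(0xc7,0xf0) → 4294967255
  i=5: sub(0x84,0x4a) → 58
  i=6: sub(0x53,0xac) → 4294967207
  i=7: sub(0xae,0x71) → 61
  i=8: sub(0x3a,0x2b) → 15
  i=9: sub(0x8f,0xb5) → 4294967258
  i=10: sub(0x19,0x13) → 6
  i=11: tail/keep → 0
  i=12: tail/keep → 234
  i=13: tail/keep → 135
  i=14: tail/keep → 78
  i=15: tail/keep → 197

vd[2] = 102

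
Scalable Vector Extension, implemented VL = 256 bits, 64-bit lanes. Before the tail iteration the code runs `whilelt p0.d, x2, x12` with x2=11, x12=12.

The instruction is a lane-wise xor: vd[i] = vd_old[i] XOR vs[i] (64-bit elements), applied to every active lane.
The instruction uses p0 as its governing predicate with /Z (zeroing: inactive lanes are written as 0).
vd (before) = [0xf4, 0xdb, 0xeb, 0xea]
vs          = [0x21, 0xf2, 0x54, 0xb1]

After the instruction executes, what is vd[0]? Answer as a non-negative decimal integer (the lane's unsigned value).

vd[0] = 213

256-bit reg / 64-bit elem → 4 lanes
p0[j] = (11+j < 12); true for j=0..0 → 1 lanes set
lane  0: xor(0xf4,0x21) ⇒ 0xd5
lane  1: tail/zero ⇒ 0x00
lane  2: tail/zero ⇒ 0x00
lane  3: tail/zero ⇒ 0x00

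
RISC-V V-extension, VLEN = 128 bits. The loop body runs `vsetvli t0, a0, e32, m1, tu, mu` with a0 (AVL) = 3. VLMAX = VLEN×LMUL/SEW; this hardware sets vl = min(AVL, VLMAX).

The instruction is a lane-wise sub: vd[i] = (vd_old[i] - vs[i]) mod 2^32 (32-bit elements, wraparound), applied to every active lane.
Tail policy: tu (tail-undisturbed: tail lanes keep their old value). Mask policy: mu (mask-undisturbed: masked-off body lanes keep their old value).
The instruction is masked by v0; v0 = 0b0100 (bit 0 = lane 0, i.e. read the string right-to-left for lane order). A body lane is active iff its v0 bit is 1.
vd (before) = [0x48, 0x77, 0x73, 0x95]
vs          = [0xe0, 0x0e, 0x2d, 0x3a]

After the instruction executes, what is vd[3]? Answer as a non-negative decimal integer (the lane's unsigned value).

vd[3] = 149

lanes per group: 128·1/32 = 4
vl = min(AVL, VLMAX) = min(3, 4) = 3
[0] mask-off/keep = 0x48
[1] mask-off/keep = 0x77
[2] sub(0x73,0x2d) = 0x46
[3] tail/keep = 0x95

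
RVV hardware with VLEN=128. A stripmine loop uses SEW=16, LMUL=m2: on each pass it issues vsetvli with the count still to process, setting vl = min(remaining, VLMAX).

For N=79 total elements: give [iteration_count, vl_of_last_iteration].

[iterations, last_vl] = [5, 15]

VLMAX = (128 × 2) / 16 = 16 lanes
iterations = ceil(79/16) = 5; final-pass vl = 15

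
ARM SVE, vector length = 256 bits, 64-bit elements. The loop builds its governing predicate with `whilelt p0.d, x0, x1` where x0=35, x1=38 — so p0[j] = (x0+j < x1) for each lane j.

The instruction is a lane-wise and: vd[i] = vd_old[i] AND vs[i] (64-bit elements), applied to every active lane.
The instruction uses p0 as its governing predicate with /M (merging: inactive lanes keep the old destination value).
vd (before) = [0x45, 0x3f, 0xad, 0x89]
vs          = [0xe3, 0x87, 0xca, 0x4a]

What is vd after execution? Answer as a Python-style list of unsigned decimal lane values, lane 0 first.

lane count: 256 div 64 = 4
p0[j] = (35+j < 38); true for j=0..2 → 3 lanes set
vd[0] and(0x45,0xe3) -> 0x41
vd[1] and(0x3f,0x87) -> 0x07
vd[2] and(0xad,0xca) -> 0x88
vd[3] tail/keep -> 0x89

vd = [65, 7, 136, 137]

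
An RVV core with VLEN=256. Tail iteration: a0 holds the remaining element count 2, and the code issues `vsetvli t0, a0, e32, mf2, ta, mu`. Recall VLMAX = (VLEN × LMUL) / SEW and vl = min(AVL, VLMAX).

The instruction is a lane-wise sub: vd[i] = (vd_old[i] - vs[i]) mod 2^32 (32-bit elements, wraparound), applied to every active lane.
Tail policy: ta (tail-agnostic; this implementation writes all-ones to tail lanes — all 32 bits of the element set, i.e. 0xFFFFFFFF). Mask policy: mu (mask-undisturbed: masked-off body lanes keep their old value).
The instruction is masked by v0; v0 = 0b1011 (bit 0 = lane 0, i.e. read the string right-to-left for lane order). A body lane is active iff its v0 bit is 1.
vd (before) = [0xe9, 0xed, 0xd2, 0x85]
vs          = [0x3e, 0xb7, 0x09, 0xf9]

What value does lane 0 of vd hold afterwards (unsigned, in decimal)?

VLMAX = (256 × 1/2) / 32 = 4 lanes
vl = min(AVL, VLMAX) = min(2, 4) = 2
lane  0: sub(0xe9,0x3e) ⇒ 0xab
lane  1: sub(0xed,0xb7) ⇒ 0x36
lane  2: tail/ones ⇒ 0xffffffff
lane  3: tail/ones ⇒ 0xffffffff

vd[0] = 171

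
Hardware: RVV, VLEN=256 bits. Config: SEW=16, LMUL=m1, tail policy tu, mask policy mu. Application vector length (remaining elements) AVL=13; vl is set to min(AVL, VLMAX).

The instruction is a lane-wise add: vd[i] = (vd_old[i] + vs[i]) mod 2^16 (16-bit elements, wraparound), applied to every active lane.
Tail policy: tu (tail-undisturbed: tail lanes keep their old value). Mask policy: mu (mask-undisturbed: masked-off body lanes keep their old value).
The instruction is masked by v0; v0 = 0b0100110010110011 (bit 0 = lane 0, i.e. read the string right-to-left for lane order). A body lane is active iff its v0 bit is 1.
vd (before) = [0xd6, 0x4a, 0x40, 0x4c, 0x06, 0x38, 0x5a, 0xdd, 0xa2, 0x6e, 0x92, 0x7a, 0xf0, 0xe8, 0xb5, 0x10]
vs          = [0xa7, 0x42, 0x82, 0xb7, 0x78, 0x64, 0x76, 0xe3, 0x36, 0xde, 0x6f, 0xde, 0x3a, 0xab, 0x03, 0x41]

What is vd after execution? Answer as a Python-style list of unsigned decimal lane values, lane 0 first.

VLMAX = VLEN×LMUL/SEW = 256×1/16 = 16
AVL=13 ≤ VLMAX=16, so vl = 13
  i=0: add(0xd6,0xa7) → 381
  i=1: add(0x4a,0x42) → 140
  i=2: mask-off/keep → 64
  i=3: mask-off/keep → 76
  i=4: add(0x06,0x78) → 126
  i=5: add(0x38,0x64) → 156
  i=6: mask-off/keep → 90
  i=7: add(0xdd,0xe3) → 448
  i=8: mask-off/keep → 162
  i=9: mask-off/keep → 110
  i=10: add(0x92,0x6f) → 257
  i=11: add(0x7a,0xde) → 344
  i=12: mask-off/keep → 240
  i=13: tail/keep → 232
  i=14: tail/keep → 181
  i=15: tail/keep → 16

vd = [381, 140, 64, 76, 126, 156, 90, 448, 162, 110, 257, 344, 240, 232, 181, 16]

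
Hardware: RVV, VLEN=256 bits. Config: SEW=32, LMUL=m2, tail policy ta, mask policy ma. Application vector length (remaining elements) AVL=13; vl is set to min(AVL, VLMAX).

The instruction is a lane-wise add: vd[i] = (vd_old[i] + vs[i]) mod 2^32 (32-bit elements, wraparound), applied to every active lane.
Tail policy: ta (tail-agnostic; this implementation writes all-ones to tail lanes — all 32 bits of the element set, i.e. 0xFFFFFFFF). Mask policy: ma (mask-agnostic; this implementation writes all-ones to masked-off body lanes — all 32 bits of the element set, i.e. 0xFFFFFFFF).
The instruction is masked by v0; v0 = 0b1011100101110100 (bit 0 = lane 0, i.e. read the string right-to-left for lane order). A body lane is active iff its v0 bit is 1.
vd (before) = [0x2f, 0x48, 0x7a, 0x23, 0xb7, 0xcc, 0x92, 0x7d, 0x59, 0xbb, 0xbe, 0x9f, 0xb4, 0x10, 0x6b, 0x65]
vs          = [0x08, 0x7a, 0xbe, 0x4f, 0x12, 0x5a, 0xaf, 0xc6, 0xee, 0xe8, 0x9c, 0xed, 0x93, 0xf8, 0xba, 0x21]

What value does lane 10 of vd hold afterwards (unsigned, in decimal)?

lanes per group: 256·2/32 = 16
AVL=13 ≤ VLMAX=16, so vl = 13
vd[0] mask-off/ones -> 0xffffffff
vd[1] mask-off/ones -> 0xffffffff
vd[2] add(0x7a,0xbe) -> 0x138
vd[3] mask-off/ones -> 0xffffffff
vd[4] add(0xb7,0x12) -> 0xc9
vd[5] add(0xcc,0x5a) -> 0x126
vd[6] add(0x92,0xaf) -> 0x141
vd[7] mask-off/ones -> 0xffffffff
vd[8] add(0x59,0xee) -> 0x147
vd[9] mask-off/ones -> 0xffffffff
vd[10] mask-off/ones -> 0xffffffff
vd[11] add(0x9f,0xed) -> 0x18c
vd[12] add(0xb4,0x93) -> 0x147
vd[13] tail/ones -> 0xffffffff
vd[14] tail/ones -> 0xffffffff
vd[15] tail/ones -> 0xffffffff

vd[10] = 4294967295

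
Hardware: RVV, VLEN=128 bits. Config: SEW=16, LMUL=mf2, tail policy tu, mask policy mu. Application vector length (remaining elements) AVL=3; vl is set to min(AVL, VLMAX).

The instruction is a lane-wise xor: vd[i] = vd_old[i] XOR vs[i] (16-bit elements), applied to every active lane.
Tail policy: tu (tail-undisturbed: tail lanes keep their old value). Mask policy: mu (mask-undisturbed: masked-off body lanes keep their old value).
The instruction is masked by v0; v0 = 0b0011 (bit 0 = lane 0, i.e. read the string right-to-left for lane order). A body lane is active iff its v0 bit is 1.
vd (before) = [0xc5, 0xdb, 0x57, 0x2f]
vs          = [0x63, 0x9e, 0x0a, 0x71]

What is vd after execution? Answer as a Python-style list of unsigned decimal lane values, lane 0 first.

vd = [166, 69, 87, 47]

VLMAX = (128 × 1/2) / 16 = 4 lanes
AVL=3 ≤ VLMAX=4, so vl = 3
vd[0] xor(0xc5,0x63) -> 0xa6
vd[1] xor(0xdb,0x9e) -> 0x45
vd[2] mask-off/keep -> 0x57
vd[3] tail/keep -> 0x2f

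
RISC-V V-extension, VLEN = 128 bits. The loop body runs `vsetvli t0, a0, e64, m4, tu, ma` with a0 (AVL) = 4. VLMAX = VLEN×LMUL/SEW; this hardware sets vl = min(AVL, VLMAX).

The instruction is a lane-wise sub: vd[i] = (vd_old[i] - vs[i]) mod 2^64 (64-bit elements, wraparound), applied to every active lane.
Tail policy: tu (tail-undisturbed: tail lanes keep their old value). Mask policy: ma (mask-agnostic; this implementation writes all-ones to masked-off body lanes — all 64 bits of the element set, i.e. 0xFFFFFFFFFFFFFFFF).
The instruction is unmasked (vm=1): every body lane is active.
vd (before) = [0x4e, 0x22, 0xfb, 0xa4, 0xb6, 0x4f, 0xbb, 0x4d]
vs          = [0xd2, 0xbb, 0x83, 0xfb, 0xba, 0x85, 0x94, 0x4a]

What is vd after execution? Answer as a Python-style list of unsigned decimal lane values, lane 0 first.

VLMAX = (128 × 4) / 64 = 8 lanes
AVL=4 ≤ VLMAX=8, so vl = 4
  i=0: sub(0x4e,0xd2) → 18446744073709551484
  i=1: sub(0x22,0xbb) → 18446744073709551463
  i=2: sub(0xfb,0x83) → 120
  i=3: sub(0xa4,0xfb) → 18446744073709551529
  i=4: tail/keep → 182
  i=5: tail/keep → 79
  i=6: tail/keep → 187
  i=7: tail/keep → 77

vd = [18446744073709551484, 18446744073709551463, 120, 18446744073709551529, 182, 79, 187, 77]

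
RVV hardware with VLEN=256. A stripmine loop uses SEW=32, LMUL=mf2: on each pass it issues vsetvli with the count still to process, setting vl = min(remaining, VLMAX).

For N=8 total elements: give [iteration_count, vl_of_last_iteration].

[iterations, last_vl] = [2, 4]

lanes per group: 256·1/2/32 = 4
iterations = ceil(8/4) = 2; final-pass vl = 4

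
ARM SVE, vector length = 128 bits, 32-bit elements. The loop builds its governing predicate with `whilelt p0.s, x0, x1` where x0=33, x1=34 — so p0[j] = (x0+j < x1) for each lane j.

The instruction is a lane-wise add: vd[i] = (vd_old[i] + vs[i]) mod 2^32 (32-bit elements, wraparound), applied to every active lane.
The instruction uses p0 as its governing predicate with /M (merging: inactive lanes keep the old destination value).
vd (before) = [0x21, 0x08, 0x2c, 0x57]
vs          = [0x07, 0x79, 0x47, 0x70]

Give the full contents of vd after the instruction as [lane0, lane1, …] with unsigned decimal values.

register lanes = 128/32 = 4
whilelt: lane j active iff 33+j < 34 → j < 1 → 1 active
lane  0: add(0x21,0x07) ⇒ 0x28
lane  1: tail/keep ⇒ 0x08
lane  2: tail/keep ⇒ 0x2c
lane  3: tail/keep ⇒ 0x57

vd = [40, 8, 44, 87]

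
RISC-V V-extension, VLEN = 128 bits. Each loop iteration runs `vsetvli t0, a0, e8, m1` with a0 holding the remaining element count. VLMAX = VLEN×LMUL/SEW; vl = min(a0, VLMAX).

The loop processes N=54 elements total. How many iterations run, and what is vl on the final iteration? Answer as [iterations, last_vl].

lanes per group: 128·1/8 = 16
54 elements at 16/iter → 4 passes, remainder 6 on the last

[iterations, last_vl] = [4, 6]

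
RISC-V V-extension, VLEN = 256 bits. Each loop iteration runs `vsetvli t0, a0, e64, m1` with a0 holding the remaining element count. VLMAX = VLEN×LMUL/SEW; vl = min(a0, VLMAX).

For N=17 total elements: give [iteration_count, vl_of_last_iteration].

[iterations, last_vl] = [5, 1]

VLMAX = (256 × 1) / 64 = 4 lanes
17 elements at 4/iter → 5 passes, remainder 1 on the last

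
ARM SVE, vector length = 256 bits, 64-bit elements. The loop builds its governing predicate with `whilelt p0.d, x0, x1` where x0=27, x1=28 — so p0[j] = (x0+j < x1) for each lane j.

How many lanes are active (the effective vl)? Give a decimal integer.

lane count: 256 div 64 = 4
whilelt: lane j active iff 27+j < 28 → j < 1 → 1 active

vl = 1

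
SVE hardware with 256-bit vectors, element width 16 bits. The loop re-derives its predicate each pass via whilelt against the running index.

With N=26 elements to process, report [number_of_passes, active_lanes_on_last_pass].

[iterations, last_vl] = [2, 10]

register lanes = 256/16 = 16
iterations = ceil(26/16) = 2; final-pass vl = 10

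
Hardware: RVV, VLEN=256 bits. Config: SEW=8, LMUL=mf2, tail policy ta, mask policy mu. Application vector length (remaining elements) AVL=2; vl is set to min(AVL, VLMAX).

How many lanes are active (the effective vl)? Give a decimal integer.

VLMAX = VLEN×LMUL/SEW = 256×1/2/8 = 16
AVL=2 ≤ VLMAX=16, so vl = 2

vl = 2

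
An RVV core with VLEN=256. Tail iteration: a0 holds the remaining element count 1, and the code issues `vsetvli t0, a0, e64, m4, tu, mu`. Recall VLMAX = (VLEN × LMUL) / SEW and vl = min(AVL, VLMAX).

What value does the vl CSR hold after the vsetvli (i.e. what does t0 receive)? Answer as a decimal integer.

vl = 1

VLMAX = (256 × 4) / 64 = 16 lanes
vl = min(AVL, VLMAX) = min(1, 16) = 1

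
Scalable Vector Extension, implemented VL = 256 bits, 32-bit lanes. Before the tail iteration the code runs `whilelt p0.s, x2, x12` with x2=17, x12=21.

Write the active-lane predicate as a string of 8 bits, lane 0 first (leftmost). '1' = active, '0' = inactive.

predicate = 11110000

256-bit reg / 32-bit elem → 8 lanes
active while 17+j < 21, i.e. j ∈ [0,4) capped at 8 ⇒ 4
bits (lane 0 leftmost): 11110000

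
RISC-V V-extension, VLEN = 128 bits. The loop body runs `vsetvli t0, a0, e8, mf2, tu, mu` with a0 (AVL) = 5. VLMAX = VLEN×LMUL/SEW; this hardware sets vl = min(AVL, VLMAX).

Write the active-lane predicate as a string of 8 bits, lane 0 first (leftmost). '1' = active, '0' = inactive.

predicate = 11111000

VLMAX = VLEN×LMUL/SEW = 128×1/2/8 = 8
vl = min(AVL, VLMAX) = min(5, 8) = 5
bits (lane 0 leftmost): 11111000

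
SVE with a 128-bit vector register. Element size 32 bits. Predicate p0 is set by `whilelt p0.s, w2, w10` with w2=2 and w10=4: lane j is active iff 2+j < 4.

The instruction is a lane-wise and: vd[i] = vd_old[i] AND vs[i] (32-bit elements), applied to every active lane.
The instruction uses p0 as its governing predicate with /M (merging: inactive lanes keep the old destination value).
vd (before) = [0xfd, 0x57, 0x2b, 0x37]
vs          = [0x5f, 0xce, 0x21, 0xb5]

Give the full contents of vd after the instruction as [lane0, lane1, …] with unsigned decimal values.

vd = [93, 70, 43, 55]

128-bit reg / 32-bit elem → 4 lanes
p0[j] = (2+j < 4); true for j=0..1 → 2 lanes set
vd[0] and(0xfd,0x5f) -> 0x5d
vd[1] and(0x57,0xce) -> 0x46
vd[2] tail/keep -> 0x2b
vd[3] tail/keep -> 0x37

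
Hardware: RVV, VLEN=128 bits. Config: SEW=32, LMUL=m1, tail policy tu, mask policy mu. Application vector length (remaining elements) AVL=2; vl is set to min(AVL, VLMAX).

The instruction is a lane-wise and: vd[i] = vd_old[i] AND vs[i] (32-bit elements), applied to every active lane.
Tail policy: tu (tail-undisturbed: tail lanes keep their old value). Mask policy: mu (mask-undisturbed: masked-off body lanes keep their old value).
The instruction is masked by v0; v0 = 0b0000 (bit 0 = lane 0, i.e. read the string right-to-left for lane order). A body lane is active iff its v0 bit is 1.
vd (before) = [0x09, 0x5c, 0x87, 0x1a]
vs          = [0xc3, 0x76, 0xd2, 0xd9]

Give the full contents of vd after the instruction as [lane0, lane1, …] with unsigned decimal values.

vd = [9, 92, 135, 26]

lanes per group: 128·1/32 = 4
vl = min(AVL, VLMAX) = min(2, 4) = 2
vd[0] mask-off/keep -> 0x09
vd[1] mask-off/keep -> 0x5c
vd[2] tail/keep -> 0x87
vd[3] tail/keep -> 0x1a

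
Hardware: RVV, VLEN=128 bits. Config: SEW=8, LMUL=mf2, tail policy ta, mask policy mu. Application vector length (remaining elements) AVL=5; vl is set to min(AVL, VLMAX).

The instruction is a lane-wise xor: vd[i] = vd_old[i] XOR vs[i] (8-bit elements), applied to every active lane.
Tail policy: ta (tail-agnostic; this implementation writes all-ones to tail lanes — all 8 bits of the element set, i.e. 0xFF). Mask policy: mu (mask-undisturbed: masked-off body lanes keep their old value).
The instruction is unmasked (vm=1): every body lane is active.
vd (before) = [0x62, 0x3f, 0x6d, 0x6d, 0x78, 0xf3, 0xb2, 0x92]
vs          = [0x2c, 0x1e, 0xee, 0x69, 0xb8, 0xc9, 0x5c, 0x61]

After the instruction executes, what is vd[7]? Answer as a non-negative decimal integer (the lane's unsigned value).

vd[7] = 255

lanes per group: 128·1/2/8 = 8
vl = min(AVL, VLMAX) = min(5, 8) = 5
lane  0: xor(0x62,0x2c) ⇒ 0x4e
lane  1: xor(0x3f,0x1e) ⇒ 0x21
lane  2: xor(0x6d,0xee) ⇒ 0x83
lane  3: xor(0x6d,0x69) ⇒ 0x04
lane  4: xor(0x78,0xb8) ⇒ 0xc0
lane  5: tail/ones ⇒ 0xff
lane  6: tail/ones ⇒ 0xff
lane  7: tail/ones ⇒ 0xff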